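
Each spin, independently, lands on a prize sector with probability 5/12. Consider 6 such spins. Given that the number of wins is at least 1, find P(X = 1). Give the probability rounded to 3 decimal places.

0.176

X ~ Binomial(6, 0.416667). Want P(X=1 | X≥1) = P(X=1) / P(X≥1).
P(X=1) = C(6,1)·0.416667^1·0.583333^5 = 0.16886
P(X≥1) = 1 − 0.03940 = 0.96060
Ratio = 0.16886 / 0.96060 = 0.17578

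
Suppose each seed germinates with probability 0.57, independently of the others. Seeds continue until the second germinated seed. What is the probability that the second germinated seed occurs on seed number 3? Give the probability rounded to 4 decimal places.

Y = trial on which the second success occurs; negative binomial, r=2, p=0.57.
P(Y=3) = C(2,1) · p^2 · (1−p)^1
= 2 · 0.3249 · 0.43 = 0.279414

0.2794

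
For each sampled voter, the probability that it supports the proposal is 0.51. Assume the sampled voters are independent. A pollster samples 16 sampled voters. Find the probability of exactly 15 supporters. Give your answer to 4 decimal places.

0.0003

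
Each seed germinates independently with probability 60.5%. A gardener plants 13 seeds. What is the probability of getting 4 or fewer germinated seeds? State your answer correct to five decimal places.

X ~ Binomial(13, 0.605); P(X ≤ 4) = Σ C(13,k) p^k (1−p)^(13−k) over k:
  k=0: C(13,0)·0.605^0·0.395^13 = 0.0000057
  k=1: C(13,1)·0.605^1·0.395^12 = 0.0001135
  k=2: C(13,2)·0.605^2·0.395^11 = 0.0010427
  k=3: C(13,3)·0.605^3·0.395^10 = 0.0058560
  k=4: C(13,4)·0.605^4·0.395^9 = 0.0224234
Total = 0.0294413

0.02944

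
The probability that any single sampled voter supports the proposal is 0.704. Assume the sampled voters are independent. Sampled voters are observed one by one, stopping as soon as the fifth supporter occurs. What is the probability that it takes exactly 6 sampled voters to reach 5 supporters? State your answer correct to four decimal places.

0.2559

Y = trial on which the fifth success occurs; negative binomial, r=5, p=0.704.
P(Y=6) = C(5,4) · p^5 · (1−p)^1
= 5 · 0.17293 · 0.296 = 0.255932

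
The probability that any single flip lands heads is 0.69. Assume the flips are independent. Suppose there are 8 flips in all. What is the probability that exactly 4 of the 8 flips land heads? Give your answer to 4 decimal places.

0.1465

X ~ Binomial(n=8, p=0.69).
P(X=4) = C(8,4) · p^4 · (1−p)^4
= 70 · 0.22667 · 0.0092352 = 0.146535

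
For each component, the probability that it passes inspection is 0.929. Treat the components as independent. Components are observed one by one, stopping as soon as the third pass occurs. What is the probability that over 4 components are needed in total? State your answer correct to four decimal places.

0.0275

Needing more than 4 components ⇔ fewer than 3 successes in the first 4. With X ~ Binomial(4, 0.929), P(Y > 4) = P(X ≤ 2).
  k=0: C(4,0)·0.929^0·0.071^4 = 0.000025
  k=1: C(4,1)·0.929^1·0.071^3 = 0.001330
  k=2: C(4,2)·0.929^2·0.071^2 = 0.026104
P(X ≤ 2) = 0.027459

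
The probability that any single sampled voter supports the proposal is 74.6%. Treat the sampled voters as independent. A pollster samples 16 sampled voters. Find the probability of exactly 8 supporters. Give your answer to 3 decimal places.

0.021

X ~ Binomial(n=16, p=0.746).
P(X=8) = C(16,8) · p^8 · (1−p)^8
= 12870 · 0.09592 · 1.7325e-05 = 0.02139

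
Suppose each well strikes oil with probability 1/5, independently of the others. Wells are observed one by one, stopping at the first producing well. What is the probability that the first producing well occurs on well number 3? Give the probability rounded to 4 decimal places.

Geometric (trials to first success), p = 0.20.
P(Y = 3) = (1−p)^2 · p = 0.64 · 0.20 = 0.128000

0.1280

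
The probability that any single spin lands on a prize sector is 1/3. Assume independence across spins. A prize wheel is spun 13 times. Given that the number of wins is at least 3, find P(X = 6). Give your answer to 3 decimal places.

X ~ Binomial(13, 0.333333). Want P(X=6 | X≥3) = P(X=6) / P(X≥3).
P(X=6) = C(13,6)·0.333333^6·0.666667^7 = 0.13777
P(X≥3) = 1 − 0.00514 − 0.03340 − 0.10020 = 0.86127
Ratio = 0.13777 / 0.86127 = 0.15996

0.160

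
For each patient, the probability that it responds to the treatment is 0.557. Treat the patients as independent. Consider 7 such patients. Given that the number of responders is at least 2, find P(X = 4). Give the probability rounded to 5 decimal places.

0.30283

X ~ Binomial(7, 0.557). Want P(X=4 | X≥2) = P(X=4) / P(X≥2).
P(X=4) = C(7,4)·0.557^4·0.443^3 = 0.2928869
P(X≥2) = 1 − 0.0033483 − 0.0294697 = 0.9671820
Ratio = 0.2928869 / 0.9671820 = 0.3028251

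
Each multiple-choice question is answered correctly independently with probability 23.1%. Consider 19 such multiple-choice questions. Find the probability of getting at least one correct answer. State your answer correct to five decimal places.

0.99320

P(at least one) = 1 − P(none) = 1 − (1 − 0.231)^19
= 1 − 0.0068014 = 0.9931986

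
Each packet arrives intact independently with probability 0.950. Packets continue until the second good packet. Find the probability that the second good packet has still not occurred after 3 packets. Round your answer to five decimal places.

Needing more than 3 packets ⇔ fewer than 2 successes in the first 3. With X ~ Binomial(3, 0.95), P(Y > 3) = P(X ≤ 1).
  k=0: C(3,0)·0.95^0·0.05^3 = 0.0001250
  k=1: C(3,1)·0.95^1·0.05^2 = 0.0071250
P(X ≤ 1) = 0.0072500

0.00725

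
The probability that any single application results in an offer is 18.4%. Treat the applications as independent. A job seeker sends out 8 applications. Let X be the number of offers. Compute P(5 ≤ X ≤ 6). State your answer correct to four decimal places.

0.0071

X ~ Binomial(8, 0.184); P(5 ≤ X ≤ 6) = Σ C(8,k) p^k (1−p)^(8−k) over k:
  k=5: C(8,5)·0.184^5·0.816^3 = 0.006417
  k=6: C(8,6)·0.184^6·0.816^2 = 0.000724
Total = 0.007141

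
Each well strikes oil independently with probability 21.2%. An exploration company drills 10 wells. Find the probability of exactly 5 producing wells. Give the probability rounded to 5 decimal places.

0.03279

X ~ Binomial(n=10, p=0.212).
P(X=5) = C(10,5) · p^5 · (1−p)^5
= 252 · 0.00042823 · 0.30383 = 0.0327877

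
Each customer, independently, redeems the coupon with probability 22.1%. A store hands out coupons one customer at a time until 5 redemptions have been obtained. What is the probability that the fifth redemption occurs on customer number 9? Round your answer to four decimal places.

0.0136

Y = trial on which the fifth success occurs; negative binomial, r=5, p=0.221.
P(Y=9) = C(8,4) · p^5 · (1−p)^4
= 70 · 0.00052718 · 0.36826 = 0.013590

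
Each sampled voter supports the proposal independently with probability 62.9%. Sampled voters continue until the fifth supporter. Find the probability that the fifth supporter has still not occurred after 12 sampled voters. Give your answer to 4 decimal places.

0.0365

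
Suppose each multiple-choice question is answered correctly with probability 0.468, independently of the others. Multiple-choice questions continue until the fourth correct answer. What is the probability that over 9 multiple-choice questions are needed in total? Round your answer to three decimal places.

0.321

Needing more than 9 multiple-choice questions ⇔ fewer than 4 successes in the first 9. With X ~ Binomial(9, 0.468), P(Y > 9) = P(X ≤ 3).
  k=0: C(9,0)·0.468^0·0.532^9 = 0.00341
  k=1: C(9,1)·0.468^1·0.532^8 = 0.02703
  k=2: C(9,2)·0.468^2·0.532^7 = 0.09510
  k=3: C(9,3)·0.468^3·0.532^6 = 0.19520
P(X ≤ 3) = 0.32074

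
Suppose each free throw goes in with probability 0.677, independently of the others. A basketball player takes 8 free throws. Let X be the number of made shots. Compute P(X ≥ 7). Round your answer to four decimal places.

X ~ Binomial(8, 0.677); P(X ≥ 7) = Σ C(8,k) p^k (1−p)^(8−k) over k:
  k=7: C(8,7)·0.677^7·0.323^1 = 0.168428
  k=8: C(8,8)·0.677^8·0.323^0 = 0.044128
Total = 0.212555

0.2126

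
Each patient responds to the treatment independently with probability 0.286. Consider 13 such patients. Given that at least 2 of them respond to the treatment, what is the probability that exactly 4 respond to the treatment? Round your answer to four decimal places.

X ~ Binomial(13, 0.286). Want P(X=4 | X≥2) = P(X=4) / P(X≥2).
P(X=4) = C(13,4)·0.286^4·0.714^9 = 0.230703
P(X≥2) = 1 − 0.012534 − 0.065266 = 0.922200
Ratio = 0.230703 / 0.922200 = 0.250166

0.2502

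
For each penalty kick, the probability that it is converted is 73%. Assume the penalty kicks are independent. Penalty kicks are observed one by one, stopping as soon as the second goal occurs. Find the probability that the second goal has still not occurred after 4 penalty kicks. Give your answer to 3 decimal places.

0.063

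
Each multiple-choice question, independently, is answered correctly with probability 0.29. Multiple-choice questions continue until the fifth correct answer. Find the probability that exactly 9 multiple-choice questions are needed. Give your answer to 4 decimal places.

0.0365

Y = trial on which the fifth success occurs; negative binomial, r=5, p=0.29.
P(Y=9) = C(8,4) · p^5 · (1−p)^4
= 70 · 0.0020511 · 0.25412 = 0.036486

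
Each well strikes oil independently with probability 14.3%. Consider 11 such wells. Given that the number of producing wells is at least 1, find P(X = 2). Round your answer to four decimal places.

0.3433

X ~ Binomial(11, 0.143). Want P(X=2 | X≥1) = P(X=2) / P(X≥1).
P(X=2) = C(11,2)·0.143^2·0.857^9 = 0.280454
P(X≥1) = 1 − 0.183142 = 0.816858
Ratio = 0.280454 / 0.816858 = 0.343333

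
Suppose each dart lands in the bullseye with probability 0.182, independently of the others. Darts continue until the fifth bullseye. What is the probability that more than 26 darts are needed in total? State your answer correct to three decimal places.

Needing more than 26 darts ⇔ fewer than 5 successes in the first 26. With X ~ Binomial(26, 0.182), P(Y > 26) = P(X ≤ 4).
  k=0: C(26,0)·0.182^0·0.818^26 = 0.00539
  k=1: C(26,1)·0.182^1·0.818^25 = 0.03118
  k=2: C(26,2)·0.182^2·0.818^24 = 0.08672
  k=3: C(26,3)·0.182^3·0.818^23 = 0.15435
  k=4: C(26,4)·0.182^4·0.818^22 = 0.19747
P(X ≤ 4) = 0.47511

0.475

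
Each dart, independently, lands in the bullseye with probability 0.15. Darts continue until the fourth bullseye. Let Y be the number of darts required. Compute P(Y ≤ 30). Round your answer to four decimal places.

Finishing within 30 darts ⇔ at least 4 successes in the first 30. With X ~ Binomial(30, 0.15), P(Y ≤ 30) = 1 − P(X ≤ 3).
  k=0: C(30,0)·0.15^0·0.85^30 = 0.007631
  k=1: C(30,1)·0.15^1·0.85^29 = 0.040398
  k=2: C(30,2)·0.15^2·0.85^28 = 0.103372
  k=3: C(30,3)·0.15^3·0.85^27 = 0.170259
1 − 0.321660 = 0.678340

0.6783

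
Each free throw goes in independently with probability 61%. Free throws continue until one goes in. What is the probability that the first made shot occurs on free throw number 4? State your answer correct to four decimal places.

Geometric (trials to first success), p = 0.61.
P(Y = 4) = (1−p)^3 · p = 0.059319 · 0.61 = 0.036185

0.0362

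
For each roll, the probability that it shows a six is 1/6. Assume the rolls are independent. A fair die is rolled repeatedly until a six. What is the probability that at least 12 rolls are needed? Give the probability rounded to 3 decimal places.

0.135

Y = number of rolls to the first success; geometric, p = 0.166667.
P(Y > 11) = P(first 11 all fail) = (1−p)^11 = 0.13459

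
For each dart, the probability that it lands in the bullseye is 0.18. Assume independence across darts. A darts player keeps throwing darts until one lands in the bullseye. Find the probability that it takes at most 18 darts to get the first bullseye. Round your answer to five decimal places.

0.97190

Y = number of darts to the first success; geometric, p = 0.18.
P(Y ≤ 18) = 1 − (1−p)^18 = 1 − 0.0280963 = 0.9719037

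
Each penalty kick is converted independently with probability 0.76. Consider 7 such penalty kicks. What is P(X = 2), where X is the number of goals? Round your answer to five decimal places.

X ~ Binomial(n=7, p=0.76).
P(X=2) = C(7,2) · p^2 · (1−p)^5
= 21 · 0.5776 · 0.00079626 = 0.0096583

0.00966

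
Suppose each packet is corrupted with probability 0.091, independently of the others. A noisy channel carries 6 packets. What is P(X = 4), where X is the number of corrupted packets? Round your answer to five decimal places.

X ~ Binomial(n=6, p=0.091).
P(X=4) = C(6,4) · p^4 · (1−p)^2
= 15 · 6.8575e-05 · 0.82628 = 0.0008499

0.00085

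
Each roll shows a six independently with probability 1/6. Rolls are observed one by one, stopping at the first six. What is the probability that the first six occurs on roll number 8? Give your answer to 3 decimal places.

0.047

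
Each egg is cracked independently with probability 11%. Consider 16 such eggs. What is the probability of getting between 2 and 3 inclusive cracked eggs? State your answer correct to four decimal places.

0.4479

X ~ Binomial(16, 0.11); P(2 ≤ X ≤ 3) = Σ C(16,k) p^k (1−p)^(16−k) over k:
  k=2: C(16,2)·0.11^2·0.89^14 = 0.284071
  k=3: C(16,3)·0.11^3·0.89^13 = 0.163846
Total = 0.447917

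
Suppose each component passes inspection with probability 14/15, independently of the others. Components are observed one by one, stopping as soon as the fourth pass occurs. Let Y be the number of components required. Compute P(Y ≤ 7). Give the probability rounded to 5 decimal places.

Finishing within 7 components ⇔ at least 4 successes in the first 7. With X ~ Binomial(7, 0.933333), P(Y ≤ 7) = 1 − P(X ≤ 3).
  k=0: C(7,0)·0.933333^0·0.066667^7 = 0.0000000
  k=1: C(7,1)·0.933333^1·0.066667^6 = 0.0000006
  k=2: C(7,2)·0.933333^2·0.066667^5 = 0.0000241
  k=3: C(7,3)·0.933333^3·0.066667^4 = 0.0005621
1 − 0.0005868 = 0.9994132

0.99941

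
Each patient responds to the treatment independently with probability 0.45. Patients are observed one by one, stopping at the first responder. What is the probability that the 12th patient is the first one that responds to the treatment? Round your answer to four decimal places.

0.0006

Geometric (trials to first success), p = 0.45.
P(Y = 12) = (1−p)^11 · p = 0.0013931 · 0.45 = 0.000627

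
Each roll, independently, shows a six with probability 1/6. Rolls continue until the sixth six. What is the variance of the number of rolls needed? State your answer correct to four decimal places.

180.0000

Y = total rolls until the sixth success; negative binomial with r=6, p=0.166667.
Var(Y) = r(1−p)/p² = 6·0.833333 / 0.166667² = 180.000000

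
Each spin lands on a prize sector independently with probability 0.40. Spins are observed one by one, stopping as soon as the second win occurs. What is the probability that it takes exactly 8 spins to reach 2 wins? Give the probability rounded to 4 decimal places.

Y = trial on which the second success occurs; negative binomial, r=2, p=0.40.
P(Y=8) = C(7,1) · p^2 · (1−p)^6
= 7 · 0.16 · 0.046656 = 0.052255

0.0523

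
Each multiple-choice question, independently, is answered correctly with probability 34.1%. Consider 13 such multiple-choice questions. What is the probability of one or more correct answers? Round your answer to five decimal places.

0.99558

P(at least one) = 1 − P(none) = 1 − (1 − 0.341)^13
= 1 − 0.0044209 = 0.9955791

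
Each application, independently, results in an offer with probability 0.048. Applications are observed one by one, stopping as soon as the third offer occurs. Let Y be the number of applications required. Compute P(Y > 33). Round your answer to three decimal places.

Needing more than 33 applications ⇔ fewer than 3 successes in the first 33. With X ~ Binomial(33, 0.048), P(Y > 33) = P(X ≤ 2).
  k=0: C(33,0)·0.048^0·0.952^33 = 0.19725
  k=1: C(33,1)·0.048^1·0.952^32 = 0.32820
  k=2: C(33,2)·0.048^2·0.952^31 = 0.26477
P(X ≤ 2) = 0.79022

0.790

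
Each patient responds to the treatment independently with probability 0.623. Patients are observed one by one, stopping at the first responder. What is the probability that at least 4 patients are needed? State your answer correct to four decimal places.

0.0536

Y = number of patients to the first success; geometric, p = 0.623.
P(Y > 3) = P(first 3 all fail) = (1−p)^3 = 0.053583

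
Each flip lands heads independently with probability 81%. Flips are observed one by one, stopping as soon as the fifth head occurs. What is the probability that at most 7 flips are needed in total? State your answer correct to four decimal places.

0.8687

Finishing within 7 flips ⇔ at least 5 successes in the first 7. With X ~ Binomial(7, 0.81), P(Y ≤ 7) = 1 − P(X ≤ 4).
  k=0: C(7,0)·0.81^0·0.19^7 = 0.000009
  k=1: C(7,1)·0.81^1·0.19^6 = 0.000267
  k=2: C(7,2)·0.81^2·0.19^5 = 0.003412
  k=3: C(7,3)·0.81^3·0.19^4 = 0.024240
  k=4: C(7,4)·0.81^4·0.19^3 = 0.103340
1 − 0.131268 = 0.868732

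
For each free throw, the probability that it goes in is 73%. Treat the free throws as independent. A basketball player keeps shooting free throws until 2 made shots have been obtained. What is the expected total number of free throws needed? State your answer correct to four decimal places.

Y = total free throws until the second success; negative binomial with r=2, p=0.73.
E[Y] = r / p = 2 / 0.73 = 2.739726

2.7397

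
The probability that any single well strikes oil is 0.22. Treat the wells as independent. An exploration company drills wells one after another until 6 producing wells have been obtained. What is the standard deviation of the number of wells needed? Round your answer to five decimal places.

9.83332

Y = total wells until the sixth success; negative binomial with r=6, p=0.22.
SD(Y) = √[r(1−p)/p²] = √(96.6942149) = 9.8333217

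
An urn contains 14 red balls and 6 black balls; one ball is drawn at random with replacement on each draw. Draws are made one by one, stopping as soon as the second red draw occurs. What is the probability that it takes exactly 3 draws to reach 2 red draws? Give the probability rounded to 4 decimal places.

0.2940

Y = trial on which the second success occurs; negative binomial, r=2, p=0.70.
P(Y=3) = C(2,1) · p^2 · (1−p)^1
= 2 · 0.49 · 0.3 = 0.294000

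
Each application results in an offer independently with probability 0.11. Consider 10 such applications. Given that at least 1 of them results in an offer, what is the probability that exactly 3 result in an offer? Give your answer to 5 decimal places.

X ~ Binomial(10, 0.11). Want P(X=3 | X≥1) = P(X=3) / P(X≥1).
P(X=3) = C(10,3)·0.11^3·0.89^7 = 0.0706463
P(X≥1) = 1 − 0.3118172 = 0.6881828
Ratio = 0.0706463 / 0.6881828 = 0.1026563

0.10266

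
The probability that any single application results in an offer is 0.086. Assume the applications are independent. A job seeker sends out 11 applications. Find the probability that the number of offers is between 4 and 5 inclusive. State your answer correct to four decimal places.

X ~ Binomial(11, 0.086); P(4 ≤ X ≤ 5) = Σ C(11,k) p^k (1−p)^(11−k) over k:
  k=4: C(11,4)·0.086^4·0.914^7 = 0.009619
  k=5: C(11,5)·0.086^5·0.914^6 = 0.001267
Total = 0.010886

0.0109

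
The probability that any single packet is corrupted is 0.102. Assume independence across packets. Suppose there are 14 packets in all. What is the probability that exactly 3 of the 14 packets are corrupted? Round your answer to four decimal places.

0.1183

X ~ Binomial(n=14, p=0.102).
P(X=3) = C(14,3) · p^3 · (1−p)^11
= 364 · 0.0010612 · 0.30622 = 0.118288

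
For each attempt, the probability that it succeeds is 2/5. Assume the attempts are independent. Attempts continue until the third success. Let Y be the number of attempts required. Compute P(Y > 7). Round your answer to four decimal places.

Needing more than 7 attempts ⇔ fewer than 3 successes in the first 7. With X ~ Binomial(7, 0.40), P(Y > 7) = P(X ≤ 2).
  k=0: C(7,0)·0.40^0·0.60^7 = 0.027994
  k=1: C(7,1)·0.40^1·0.60^6 = 0.130637
  k=2: C(7,2)·0.40^2·0.60^5 = 0.261274
P(X ≤ 2) = 0.419904

0.4199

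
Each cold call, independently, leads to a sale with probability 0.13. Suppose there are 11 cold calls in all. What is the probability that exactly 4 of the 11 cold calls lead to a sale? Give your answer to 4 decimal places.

X ~ Binomial(n=11, p=0.13).
P(X=4) = C(11,4) · p^4 · (1−p)^7
= 330 · 0.00028561 · 0.37725 = 0.035557

0.0356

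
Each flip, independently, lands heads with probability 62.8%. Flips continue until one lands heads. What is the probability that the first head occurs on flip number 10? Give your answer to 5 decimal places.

Geometric (trials to first success), p = 0.628.
P(Y = 10) = (1−p)^9 · p = 0.00013642 · 0.628 = 0.0000857

0.00009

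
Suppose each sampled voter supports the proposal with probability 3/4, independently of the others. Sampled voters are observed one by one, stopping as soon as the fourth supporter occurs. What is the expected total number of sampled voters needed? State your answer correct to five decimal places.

Y = total sampled voters until the fourth success; negative binomial with r=4, p=0.75.
E[Y] = r / p = 4 / 0.75 = 5.3333333

5.33333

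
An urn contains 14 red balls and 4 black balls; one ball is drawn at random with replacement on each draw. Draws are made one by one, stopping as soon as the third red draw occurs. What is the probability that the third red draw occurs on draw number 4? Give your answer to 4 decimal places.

Y = trial on which the third success occurs; negative binomial, r=3, p=0.777778.
P(Y=4) = C(3,2) · p^3 · (1−p)^1
= 3 · 0.47051 · 0.22222 = 0.313672

0.3137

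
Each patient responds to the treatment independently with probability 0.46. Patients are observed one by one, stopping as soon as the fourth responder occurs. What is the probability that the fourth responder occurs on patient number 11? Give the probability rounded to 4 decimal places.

Y = trial on which the fourth success occurs; negative binomial, r=4, p=0.46.
P(Y=11) = C(10,3) · p^4 · (1−p)^7
= 120 · 0.044775 · 0.013389 = 0.071940

0.0719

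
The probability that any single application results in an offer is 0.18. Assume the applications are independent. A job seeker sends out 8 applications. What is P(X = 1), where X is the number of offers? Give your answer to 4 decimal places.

0.3590

X ~ Binomial(n=8, p=0.18).
P(X=1) = C(8,1) · p^1 · (1−p)^7
= 8 · 0.18 · 0.24929 = 0.358971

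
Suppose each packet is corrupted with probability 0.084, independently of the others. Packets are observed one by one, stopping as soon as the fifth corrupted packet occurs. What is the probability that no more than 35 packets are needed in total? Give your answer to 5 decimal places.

Finishing within 35 packets ⇔ at least 5 successes in the first 35. With X ~ Binomial(35, 0.084), P(Y ≤ 35) = 1 − P(X ≤ 4).
  k=0: C(35,0)·0.084^0·0.916^35 = 0.0463812
  k=1: C(35,1)·0.084^1·0.916^34 = 0.1488653
  k=2: C(35,2)·0.084^2·0.916^33 = 0.2320738
  k=3: C(35,3)·0.084^3·0.916^32 = 0.2341007
  k=4: C(35,4)·0.084^4·0.916^31 = 0.1717420
1 − 0.8331629 = 0.1668371

0.16684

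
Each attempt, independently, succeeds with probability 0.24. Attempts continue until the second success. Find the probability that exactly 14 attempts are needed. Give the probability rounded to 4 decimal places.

Y = trial on which the second success occurs; negative binomial, r=2, p=0.24.
P(Y=14) = C(13,1) · p^2 · (1−p)^12
= 13 · 0.0576 · 0.037133 = 0.027805

0.0278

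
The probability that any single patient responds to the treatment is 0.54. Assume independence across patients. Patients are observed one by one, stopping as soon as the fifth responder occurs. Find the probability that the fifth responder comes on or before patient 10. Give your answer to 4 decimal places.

0.7168

Finishing within 10 patients ⇔ at least 5 successes in the first 10. With X ~ Binomial(10, 0.54), P(Y ≤ 10) = 1 − P(X ≤ 4).
  k=0: C(10,0)·0.54^0·0.46^10 = 0.000424
  k=1: C(10,1)·0.54^1·0.46^9 = 0.004980
  k=2: C(10,2)·0.54^2·0.46^8 = 0.026306
  k=3: C(10,3)·0.54^3·0.46^7 = 0.082351
  k=4: C(10,4)·0.54^4·0.46^6 = 0.169177
1 − 0.283238 = 0.716762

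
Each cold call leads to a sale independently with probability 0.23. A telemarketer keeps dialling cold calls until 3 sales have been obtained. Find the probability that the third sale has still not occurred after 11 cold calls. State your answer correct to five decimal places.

Needing more than 11 cold calls ⇔ fewer than 3 successes in the first 11. With X ~ Binomial(11, 0.23), P(Y > 11) = P(X ≤ 2).
  k=0: C(11,0)·0.23^0·0.77^11 = 0.0564154
  k=1: C(11,1)·0.23^1·0.77^10 = 0.1853650
  k=2: C(11,2)·0.23^2·0.77^9 = 0.2768439
P(X ≤ 2) = 0.5186243

0.51862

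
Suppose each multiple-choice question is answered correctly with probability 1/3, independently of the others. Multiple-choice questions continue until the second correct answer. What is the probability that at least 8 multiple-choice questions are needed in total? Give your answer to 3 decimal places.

0.263

Needing more than 7 multiple-choice questions ⇔ fewer than 2 successes in the first 7. With X ~ Binomial(7, 0.333333), P(Y > 7) = P(X ≤ 1).
  k=0: C(7,0)·0.333333^0·0.666667^7 = 0.05853
  k=1: C(7,1)·0.333333^1·0.666667^6 = 0.20485
P(X ≤ 1) = 0.26337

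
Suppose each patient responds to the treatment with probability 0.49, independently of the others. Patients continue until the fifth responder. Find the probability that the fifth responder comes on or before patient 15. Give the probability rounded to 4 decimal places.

0.9310

Finishing within 15 patients ⇔ at least 5 successes in the first 15. With X ~ Binomial(15, 0.49), P(Y ≤ 15) = 1 − P(X ≤ 4).
  k=0: C(15,0)·0.49^0·0.51^15 = 0.000041
  k=1: C(15,1)·0.49^1·0.51^14 = 0.000592
  k=2: C(15,2)·0.49^2·0.51^13 = 0.003981
  k=3: C(15,3)·0.49^3·0.51^12 = 0.016575
  k=4: C(15,4)·0.49^4·0.51^11 = 0.047774
1 − 0.068962 = 0.931038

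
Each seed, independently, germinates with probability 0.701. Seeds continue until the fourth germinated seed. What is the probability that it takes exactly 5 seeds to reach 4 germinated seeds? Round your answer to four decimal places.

Y = trial on which the fourth success occurs; negative binomial, r=4, p=0.701.
P(Y=5) = C(4,3) · p^4 · (1−p)^1
= 4 · 0.24147 · 0.299 = 0.288804

0.2888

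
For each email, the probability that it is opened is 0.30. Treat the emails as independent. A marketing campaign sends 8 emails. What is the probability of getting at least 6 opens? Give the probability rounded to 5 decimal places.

0.01129

X ~ Binomial(8, 0.30); P(X ≥ 6) = Σ C(8,k) p^k (1−p)^(8−k) over k:
  k=6: C(8,6)·0.30^6·0.70^2 = 0.0100019
  k=7: C(8,7)·0.30^7·0.70^1 = 0.0012247
  k=8: C(8,8)·0.30^8·0.70^0 = 0.0000656
Total = 0.0112922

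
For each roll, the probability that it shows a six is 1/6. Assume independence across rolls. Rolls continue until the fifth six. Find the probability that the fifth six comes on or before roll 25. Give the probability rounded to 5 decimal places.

Finishing within 25 rolls ⇔ at least 5 successes in the first 25. With X ~ Binomial(25, 0.166667), P(Y ≤ 25) = 1 − P(X ≤ 4).
  k=0: C(25,0)·0.166667^0·0.833333^25 = 0.0104826
  k=1: C(25,1)·0.166667^1·0.833333^24 = 0.0524130
  k=2: C(25,2)·0.166667^2·0.833333^23 = 0.1257912
  k=3: C(25,3)·0.166667^3·0.833333^22 = 0.1928798
  k=4: C(25,4)·0.166667^4·0.833333^21 = 0.2121677
1 − 0.5937342 = 0.4062658

0.40627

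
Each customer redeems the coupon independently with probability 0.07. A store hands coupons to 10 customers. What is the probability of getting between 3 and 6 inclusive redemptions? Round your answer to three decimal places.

0.028

X ~ Binomial(10, 0.07); P(3 ≤ X ≤ 6) = Σ C(10,k) p^k (1−p)^(10−k) over k:
  k=3: C(10,3)·0.07^3·0.93^7 = 0.02477
  k=4: C(10,4)·0.07^4·0.93^6 = 0.00326
  k=5: C(10,5)·0.07^5·0.93^5 = 0.00029
  k=6: C(10,6)·0.07^6·0.93^4 = 0.00002
Total = 0.02834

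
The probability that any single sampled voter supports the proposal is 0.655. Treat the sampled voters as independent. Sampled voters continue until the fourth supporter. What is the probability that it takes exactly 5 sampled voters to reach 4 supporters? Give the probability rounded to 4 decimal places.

0.2540

Y = trial on which the fourth success occurs; negative binomial, r=4, p=0.655.
P(Y=5) = C(4,3) · p^4 · (1−p)^1
= 4 · 0.18406 · 0.345 = 0.254006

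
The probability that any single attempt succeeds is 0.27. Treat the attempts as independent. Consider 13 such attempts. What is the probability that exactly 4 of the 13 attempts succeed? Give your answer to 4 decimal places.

0.2237

X ~ Binomial(n=13, p=0.27).
P(X=4) = C(13,4) · p^4 · (1−p)^9
= 715 · 0.0053144 · 0.058872 = 0.223700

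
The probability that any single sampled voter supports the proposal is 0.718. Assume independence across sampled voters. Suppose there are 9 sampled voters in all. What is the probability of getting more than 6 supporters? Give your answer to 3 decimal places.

X ~ Binomial(9, 0.718); P(X ≥ 7) = Σ C(9,k) p^k (1−p)^(9−k) over k:
  k=7: C(9,7)·0.718^7·0.282^2 = 0.28163
  k=8: C(9,8)·0.718^8·0.282^1 = 0.17926
  k=9: C(9,9)·0.718^9·0.282^0 = 0.05071
Total = 0.51160

0.512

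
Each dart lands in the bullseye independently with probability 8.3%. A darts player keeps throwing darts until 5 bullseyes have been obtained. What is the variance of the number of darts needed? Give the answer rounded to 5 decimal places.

665.55378

Y = total darts until the fifth success; negative binomial with r=5, p=0.083.
Var(Y) = r(1−p)/p² = 5·0.917 / 0.083² = 665.5537814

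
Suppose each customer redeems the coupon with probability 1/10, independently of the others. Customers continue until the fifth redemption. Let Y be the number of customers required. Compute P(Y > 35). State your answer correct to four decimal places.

0.7307

Needing more than 35 customers ⇔ fewer than 5 successes in the first 35. With X ~ Binomial(35, 0.10), P(Y > 35) = P(X ≤ 4).
  k=0: C(35,0)·0.10^0·0.90^35 = 0.025032
  k=1: C(35,1)·0.10^1·0.90^34 = 0.097345
  k=2: C(35,2)·0.10^2·0.90^33 = 0.183874
  k=3: C(35,3)·0.10^3·0.90^32 = 0.224735
  k=4: C(35,4)·0.10^4·0.90^31 = 0.199764
P(X ≤ 4) = 0.730749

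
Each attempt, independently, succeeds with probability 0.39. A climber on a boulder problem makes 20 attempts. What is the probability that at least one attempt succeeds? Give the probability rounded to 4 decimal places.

0.9999

P(at least one) = 1 − P(none) = 1 − (1 − 0.39)^20
= 1 − 0.000051 = 0.999949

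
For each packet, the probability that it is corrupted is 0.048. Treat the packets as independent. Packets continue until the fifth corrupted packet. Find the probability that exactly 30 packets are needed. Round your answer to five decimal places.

Y = trial on which the fifth success occurs; negative binomial, r=5, p=0.048.
P(Y=30) = C(29,4) · p^5 · (1−p)^25
= 23751 · 2.548e-07 · 0.29236 = 0.0017693

0.00177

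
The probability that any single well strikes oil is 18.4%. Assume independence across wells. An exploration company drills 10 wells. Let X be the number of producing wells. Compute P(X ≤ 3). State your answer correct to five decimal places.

X ~ Binomial(10, 0.184); P(X ≤ 3) = Σ C(10,k) p^k (1−p)^(10−k) over k:
  k=0: C(10,0)·0.184^0·0.816^10 = 0.1308885
  k=1: C(10,1)·0.184^1·0.816^9 = 0.2951408
  k=2: C(10,2)·0.184^2·0.816^8 = 0.2994811
  k=3: C(10,3)·0.184^3·0.816^7 = 0.1800801
Total = 0.9055906

0.90559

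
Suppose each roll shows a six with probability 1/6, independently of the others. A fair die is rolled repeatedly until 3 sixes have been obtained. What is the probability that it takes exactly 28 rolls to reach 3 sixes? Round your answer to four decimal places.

0.0170

Y = trial on which the third success occurs; negative binomial, r=3, p=0.166667.
P(Y=28) = C(27,2) · p^3 · (1−p)^25
= 351 · 0.0046296 · 0.010483 = 0.017034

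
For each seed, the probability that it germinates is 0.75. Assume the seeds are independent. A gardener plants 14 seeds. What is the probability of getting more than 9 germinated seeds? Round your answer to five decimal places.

X ~ Binomial(14, 0.75); P(X ≥ 10) = Σ C(14,k) p^k (1−p)^(14−k) over k:
  k=10: C(14,10)·0.75^10·0.25^4 = 0.2201946
  k=11: C(14,11)·0.75^11·0.25^3 = 0.2402123
  k=12: C(14,12)·0.75^12·0.25^2 = 0.1801593
  k=13: C(14,13)·0.75^13·0.25^1 = 0.0831504
  k=14: C(14,14)·0.75^14·0.25^0 = 0.0178179
Total = 0.7415346

0.74153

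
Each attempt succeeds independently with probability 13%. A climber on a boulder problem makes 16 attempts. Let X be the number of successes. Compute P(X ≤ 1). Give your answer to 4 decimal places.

0.3653

X ~ Binomial(16, 0.13); P(X ≤ 1) = Σ C(16,k) p^k (1−p)^(16−k) over k:
  k=0: C(16,0)·0.13^0·0.87^16 = 0.107723
  k=1: C(16,1)·0.13^1·0.87^15 = 0.257544
Total = 0.365267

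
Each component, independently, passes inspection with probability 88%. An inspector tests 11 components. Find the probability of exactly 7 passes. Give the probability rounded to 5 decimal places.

X ~ Binomial(n=11, p=0.88).
P(X=7) = C(11,7) · p^7 · (1−p)^4
= 330 · 0.40868 · 0.00020736 = 0.0279652

0.02797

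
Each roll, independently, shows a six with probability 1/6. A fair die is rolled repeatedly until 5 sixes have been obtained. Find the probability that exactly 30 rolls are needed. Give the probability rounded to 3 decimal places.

Y = trial on which the fifth success occurs; negative binomial, r=5, p=0.166667.
P(Y=30) = C(29,4) · p^5 · (1−p)^25
= 23751 · 0.0001286 · 0.010483 = 0.03202

0.032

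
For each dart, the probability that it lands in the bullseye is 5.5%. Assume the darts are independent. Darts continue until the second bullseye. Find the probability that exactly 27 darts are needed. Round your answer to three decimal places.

0.019

Y = trial on which the second success occurs; negative binomial, r=2, p=0.055.
P(Y=27) = C(26,1) · p^2 · (1−p)^25
= 26 · 0.003025 · 0.24311 = 0.01912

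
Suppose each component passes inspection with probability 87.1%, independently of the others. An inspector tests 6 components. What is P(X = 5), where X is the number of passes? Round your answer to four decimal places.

0.3880

X ~ Binomial(n=6, p=0.871).
P(X=5) = C(6,5) · p^5 · (1−p)^1
= 6 · 0.50129 · 0.129 = 0.388000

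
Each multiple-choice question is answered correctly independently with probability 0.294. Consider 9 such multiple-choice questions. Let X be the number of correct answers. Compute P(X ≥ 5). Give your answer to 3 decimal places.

X ~ Binomial(9, 0.294); P(X ≥ 5) = Σ C(9,k) p^k (1−p)^(9−k) over k:
  k=5: C(9,5)·0.294^5·0.706^4 = 0.06876
  k=6: C(9,6)·0.294^6·0.706^3 = 0.01909
  k=7: C(9,7)·0.294^7·0.706^2 = 0.00341
  k=8: C(9,8)·0.294^8·0.706^1 = 0.00035
  k=9: C(9,9)·0.294^9·0.706^0 = 0.00002
Total = 0.09163

0.092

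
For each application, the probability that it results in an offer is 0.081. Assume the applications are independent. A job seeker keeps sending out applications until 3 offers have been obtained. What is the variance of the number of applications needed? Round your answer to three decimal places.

420.210

Y = total applications until the third success; negative binomial with r=3, p=0.081.
Var(Y) = r(1−p)/p² = 3·0.919 / 0.081² = 420.21033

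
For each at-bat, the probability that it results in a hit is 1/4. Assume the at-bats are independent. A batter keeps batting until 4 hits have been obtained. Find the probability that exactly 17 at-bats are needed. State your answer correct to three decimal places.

Y = trial on which the fourth success occurs; negative binomial, r=4, p=0.25.
P(Y=17) = C(16,3) · p^4 · (1−p)^13
= 560 · 0.0039062 · 0.023757 = 0.05197

0.052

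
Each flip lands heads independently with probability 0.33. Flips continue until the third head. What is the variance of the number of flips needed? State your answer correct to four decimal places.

18.4573

Y = total flips until the third success; negative binomial with r=3, p=0.33.
Var(Y) = r(1−p)/p² = 3·0.67 / 0.33² = 18.457300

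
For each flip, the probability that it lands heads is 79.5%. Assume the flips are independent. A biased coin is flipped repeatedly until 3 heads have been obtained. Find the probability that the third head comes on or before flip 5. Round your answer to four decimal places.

0.9382

Finishing within 5 flips ⇔ at least 3 successes in the first 5. With X ~ Binomial(5, 0.795), P(Y ≤ 5) = 1 − P(X ≤ 2).
  k=0: C(5,0)·0.795^0·0.205^5 = 0.000362
  k=1: C(5,1)·0.795^1·0.205^4 = 0.007020
  k=2: C(5,2)·0.795^2·0.205^3 = 0.054450
1 − 0.061832 = 0.938168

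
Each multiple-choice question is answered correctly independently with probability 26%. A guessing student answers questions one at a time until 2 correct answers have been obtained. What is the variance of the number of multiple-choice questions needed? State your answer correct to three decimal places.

21.893

Y = total multiple-choice questions until the second success; negative binomial with r=2, p=0.26.
Var(Y) = r(1−p)/p² = 2·0.74 / 0.26² = 21.89349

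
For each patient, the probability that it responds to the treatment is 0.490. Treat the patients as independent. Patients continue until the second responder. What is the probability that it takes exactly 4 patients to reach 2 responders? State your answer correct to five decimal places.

Y = trial on which the second success occurs; negative binomial, r=2, p=0.49.
P(Y=4) = C(3,1) · p^2 · (1−p)^2
= 3 · 0.2401 · 0.2601 = 0.1873500

0.18735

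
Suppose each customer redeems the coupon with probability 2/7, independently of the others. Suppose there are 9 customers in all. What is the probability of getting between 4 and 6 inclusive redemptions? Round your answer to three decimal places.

X ~ Binomial(9, 0.285714); P(4 ≤ X ≤ 6) = Σ C(9,k) p^k (1−p)^(9−k) over k:
  k=4: C(9,4)·0.285714^4·0.714286^5 = 0.15612
  k=5: C(9,5)·0.285714^5·0.714286^4 = 0.06245
  k=6: C(9,6)·0.285714^6·0.714286^3 = 0.01665
Total = 0.23522

0.235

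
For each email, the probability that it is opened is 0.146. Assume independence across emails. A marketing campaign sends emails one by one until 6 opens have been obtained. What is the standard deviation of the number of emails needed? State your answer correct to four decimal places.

15.5043

Y = total emails until the sixth success; negative binomial with r=6, p=0.146.
SD(Y) = √[r(1−p)/p²] = √(240.382811) = 15.504284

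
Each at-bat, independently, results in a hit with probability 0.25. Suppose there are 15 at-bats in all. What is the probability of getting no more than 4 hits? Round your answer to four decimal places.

0.6865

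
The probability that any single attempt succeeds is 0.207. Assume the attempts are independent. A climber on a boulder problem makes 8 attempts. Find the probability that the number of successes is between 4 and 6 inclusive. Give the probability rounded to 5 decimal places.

X ~ Binomial(8, 0.207); P(4 ≤ X ≤ 6) = Σ C(8,k) p^k (1−p)^(8−k) over k:
  k=4: C(8,4)·0.207^4·0.793^4 = 0.0508244
  k=5: C(8,5)·0.207^5·0.793^3 = 0.0106135
  k=6: C(8,6)·0.207^6·0.793^2 = 0.0013852
Total = 0.0628232

0.06282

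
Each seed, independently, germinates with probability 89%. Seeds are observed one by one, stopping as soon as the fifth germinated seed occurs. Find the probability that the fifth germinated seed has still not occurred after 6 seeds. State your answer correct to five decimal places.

Needing more than 6 seeds ⇔ fewer than 5 successes in the first 6. With X ~ Binomial(6, 0.89), P(Y > 6) = P(X ≤ 4).
  k=0: C(6,0)·0.89^0·0.11^6 = 0.0000018
  k=1: C(6,1)·0.89^1·0.11^5 = 0.0000860
  k=2: C(6,2)·0.89^2·0.11^4 = 0.0017396
  k=3: C(6,3)·0.89^3·0.11^3 = 0.0187663
  k=4: C(6,4)·0.89^4·0.11^2 = 0.1138772
P(X ≤ 4) = 0.1344708

0.13447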